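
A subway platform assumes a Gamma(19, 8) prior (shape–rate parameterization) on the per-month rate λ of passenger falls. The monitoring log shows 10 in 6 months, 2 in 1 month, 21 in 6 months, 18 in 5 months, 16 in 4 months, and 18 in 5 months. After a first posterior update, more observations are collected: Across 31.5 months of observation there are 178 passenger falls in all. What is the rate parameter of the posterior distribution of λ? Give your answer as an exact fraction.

Total count: 10 + 2 + 21 + 18 + 16 + 18 = 85.
Total exposure: 6 + 1 + 6 + 5 + 4 + 5 = 27 months.
After the first batch: Gamma(19 + 85, 8 + 27) = Gamma(104, 35).
Total count 178 over total exposure 31.5 months.
After the second batch: Gamma(104 + 178, 35 + 31.5) = Gamma(282, 133/2).

133/2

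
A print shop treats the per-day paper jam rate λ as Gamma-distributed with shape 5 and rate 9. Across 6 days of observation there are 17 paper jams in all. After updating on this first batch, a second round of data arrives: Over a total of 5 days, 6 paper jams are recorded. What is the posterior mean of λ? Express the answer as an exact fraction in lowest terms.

Total count 17 over total exposure 6 days.
After the first batch: Gamma(5 + 17, 9 + 6) = Gamma(22, 15).
Total count 6 over total exposure 5 days.
After the second batch: Gamma(22 + 6, 15 + 5) = Gamma(28, 20).
Posterior mean = α'/β' = 28/20 = 7/5.

7/5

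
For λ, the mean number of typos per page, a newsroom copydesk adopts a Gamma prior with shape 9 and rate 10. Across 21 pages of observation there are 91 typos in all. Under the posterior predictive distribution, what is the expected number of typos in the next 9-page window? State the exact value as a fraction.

900/31

Total count 91 over total exposure 21 pages.
The Gamma prior is conjugate for the Poisson rate, so λ | data ~ Gamma(9+91, 10+21) = Gamma(100, 31).
Predictive mean over a 9-page window = T·E[λ|data] = 9·100/31 = 900/31.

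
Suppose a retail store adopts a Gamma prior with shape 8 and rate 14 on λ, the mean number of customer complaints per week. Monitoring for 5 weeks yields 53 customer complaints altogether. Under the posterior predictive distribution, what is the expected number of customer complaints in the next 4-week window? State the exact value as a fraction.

Total count 53 over total exposure 5 weeks.
Gamma(α, β) with Poisson data over total exposure Σt gives posterior Gamma(α+Σx, β+Σt) = Gamma(61, 19).
Predictive mean over a 4-week window = T·E[λ|data] = 4·61/19 = 244/19.

244/19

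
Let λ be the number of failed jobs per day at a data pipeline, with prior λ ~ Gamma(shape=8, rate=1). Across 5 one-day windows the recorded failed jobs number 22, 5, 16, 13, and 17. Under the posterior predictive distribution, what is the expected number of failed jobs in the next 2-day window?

27

Total count: 22 + 5 + 16 + 13 + 17 = 73.
Total exposure: 5 days.
By Gamma–Poisson conjugacy, the posterior is Gamma(α + Σx, β + Σt) = Gamma(8 + 73, 1 + 5) = Gamma(81, 6).
Predictive mean over a 2-day window = T·E[λ|data] = 2·81/6 = 27.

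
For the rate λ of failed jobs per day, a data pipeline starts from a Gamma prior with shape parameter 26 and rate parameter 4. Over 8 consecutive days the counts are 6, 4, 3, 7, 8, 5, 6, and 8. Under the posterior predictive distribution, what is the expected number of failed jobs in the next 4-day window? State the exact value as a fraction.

73/3

Total count: 6 + 4 + 3 + 7 + 8 + 5 + 6 + 8 = 47.
Total exposure: 8 days.
The Gamma prior is conjugate for the Poisson rate, so λ | data ~ Gamma(26+47, 4+8) = Gamma(73, 12).
Predictive mean over a 4-day window = T·E[λ|data] = 4·73/12 = 73/3.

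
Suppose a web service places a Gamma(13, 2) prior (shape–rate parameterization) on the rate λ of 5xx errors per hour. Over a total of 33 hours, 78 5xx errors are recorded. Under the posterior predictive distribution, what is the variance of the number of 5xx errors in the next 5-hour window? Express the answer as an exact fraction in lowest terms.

Total count 78 over total exposure 33 hours.
Conjugate update: add total count to the shape and total exposure to the rate, giving Gamma(91, 35).
The posterior predictive for a window of length T is Negative Binomial with variance T·α'·(β'+T)/β'² = 5·91·40/1225 = 104/7.

104/7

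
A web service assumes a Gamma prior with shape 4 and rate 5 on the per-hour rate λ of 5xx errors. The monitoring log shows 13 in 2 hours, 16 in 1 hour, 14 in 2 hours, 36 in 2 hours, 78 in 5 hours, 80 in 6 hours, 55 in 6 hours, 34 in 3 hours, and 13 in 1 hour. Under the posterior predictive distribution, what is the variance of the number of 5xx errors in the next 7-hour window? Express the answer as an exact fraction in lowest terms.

Total count: 13 + 16 + 14 + 36 + 78 + 80 + 55 + 34 + 13 = 339.
Total exposure: 2 + 1 + 2 + 2 + 5 + 6 + 6 + 3 + 1 = 28 hours.
Gamma(α, β) with Poisson data over total exposure Σt gives posterior Gamma(α+Σx, β+Σt) = Gamma(343, 33).
The posterior predictive for a window of length T is Negative Binomial with variance T·α'·(β'+T)/β'² = 7·343·40/1089 = 96040/1089.

96040/1089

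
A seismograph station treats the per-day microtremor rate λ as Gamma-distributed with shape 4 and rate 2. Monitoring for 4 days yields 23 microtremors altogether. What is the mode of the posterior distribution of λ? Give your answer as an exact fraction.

Total count 23 over total exposure 4 days.
The Gamma prior is conjugate for the Poisson rate, so λ | data ~ Gamma(4+23, 2+4) = Gamma(27, 6).
Posterior mode = (α'−1)/β' = 26/6 = 13/3.

13/3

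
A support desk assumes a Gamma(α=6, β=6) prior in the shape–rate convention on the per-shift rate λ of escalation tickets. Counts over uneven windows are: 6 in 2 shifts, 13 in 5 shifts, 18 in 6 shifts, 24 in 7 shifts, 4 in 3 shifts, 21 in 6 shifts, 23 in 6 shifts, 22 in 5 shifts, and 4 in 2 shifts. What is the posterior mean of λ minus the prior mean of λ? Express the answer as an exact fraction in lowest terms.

Total count: 6 + 13 + 18 + 24 + 4 + 21 + 23 + 22 + 4 = 135.
Total exposure: 2 + 5 + 6 + 7 + 3 + 6 + 6 + 5 + 2 = 42 shifts.
By Gamma–Poisson conjugacy, the posterior is Gamma(α + Σx, β + Σt) = Gamma(6 + 135, 6 + 42) = Gamma(141, 48).
Posterior mean = 141/48 = 47/16; prior mean = 6/6 = 1. Difference = 47/16 − 1 = 31/16.

31/16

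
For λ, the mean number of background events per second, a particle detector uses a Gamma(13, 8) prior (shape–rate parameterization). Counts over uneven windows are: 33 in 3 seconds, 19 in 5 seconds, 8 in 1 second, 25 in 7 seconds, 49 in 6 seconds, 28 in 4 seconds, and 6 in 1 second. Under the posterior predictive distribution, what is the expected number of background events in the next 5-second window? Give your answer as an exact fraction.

Total count: 33 + 19 + 8 + 25 + 49 + 28 + 6 = 168.
Total exposure: 3 + 5 + 1 + 7 + 6 + 4 + 1 = 27 seconds.
By Gamma–Poisson conjugacy, the posterior is Gamma(α + Σx, β + Σt) = Gamma(13 + 168, 8 + 27) = Gamma(181, 35).
Predictive mean over a 5-second window = T·E[λ|data] = 5·181/35 = 181/7.

181/7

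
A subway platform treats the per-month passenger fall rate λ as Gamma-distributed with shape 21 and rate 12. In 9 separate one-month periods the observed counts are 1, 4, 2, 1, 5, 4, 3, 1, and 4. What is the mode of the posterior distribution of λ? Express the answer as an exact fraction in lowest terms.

Total count: 1 + 4 + 2 + 1 + 5 + 4 + 3 + 1 + 4 = 25.
Total exposure: 9 months.
Gamma(α, β) with Poisson data over total exposure Σt gives posterior Gamma(α+Σx, β+Σt) = Gamma(46, 21).
Posterior mode = (α'−1)/β' = 45/21 = 15/7.

15/7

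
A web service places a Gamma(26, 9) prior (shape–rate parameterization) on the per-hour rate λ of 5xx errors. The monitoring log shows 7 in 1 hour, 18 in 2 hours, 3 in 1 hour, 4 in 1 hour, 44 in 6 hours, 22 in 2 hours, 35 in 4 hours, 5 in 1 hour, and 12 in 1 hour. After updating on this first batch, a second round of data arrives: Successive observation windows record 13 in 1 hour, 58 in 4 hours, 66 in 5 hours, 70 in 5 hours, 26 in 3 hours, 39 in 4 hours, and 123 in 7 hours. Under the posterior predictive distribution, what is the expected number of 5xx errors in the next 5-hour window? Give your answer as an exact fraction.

2855/57

Total count: 7 + 18 + 3 + 4 + 44 + 22 + 35 + 5 + 12 = 150.
Total exposure: 1 + 2 + 1 + 1 + 6 + 2 + 4 + 1 + 1 = 19 hours.
After the first batch: Gamma(26 + 150, 9 + 19) = Gamma(176, 28).
Total count: 13 + 58 + 66 + 70 + 26 + 39 + 123 = 395.
Total exposure: 1 + 4 + 5 + 5 + 3 + 4 + 7 = 29 hours.
After the second batch: Gamma(176 + 395, 28 + 29) = Gamma(571, 57).
Predictive mean over a 5-hour window = T·E[λ|data] = 5·571/57 = 2855/57.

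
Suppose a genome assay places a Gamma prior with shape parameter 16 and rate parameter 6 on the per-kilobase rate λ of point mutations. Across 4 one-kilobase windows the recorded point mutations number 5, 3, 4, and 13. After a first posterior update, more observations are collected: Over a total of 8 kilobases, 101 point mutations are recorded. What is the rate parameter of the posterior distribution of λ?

Total count: 5 + 3 + 4 + 13 = 25.
Total exposure: 4 kilobases.
After the first batch: Gamma(16 + 25, 6 + 4) = Gamma(41, 10).
Total count 101 over total exposure 8 kilobases.
After the second batch: Gamma(41 + 101, 10 + 8) = Gamma(142, 18).

18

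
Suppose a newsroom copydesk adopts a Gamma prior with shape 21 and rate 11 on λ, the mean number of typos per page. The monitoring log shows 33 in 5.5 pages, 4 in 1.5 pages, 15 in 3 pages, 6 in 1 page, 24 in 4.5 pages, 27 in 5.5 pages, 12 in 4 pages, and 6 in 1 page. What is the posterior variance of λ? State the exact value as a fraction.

Total count: 33 + 4 + 15 + 6 + 24 + 27 + 12 + 6 = 127.
Total exposure: 5.5 + 1.5 + 3 + 1 + 4.5 + 5.5 + 4 + 1 = 26 pages.
Conjugate update: add total count to the shape and total exposure to the rate, giving Gamma(148, 37).
Posterior variance = α'/β'² = 148/1369 = 4/37.

4/37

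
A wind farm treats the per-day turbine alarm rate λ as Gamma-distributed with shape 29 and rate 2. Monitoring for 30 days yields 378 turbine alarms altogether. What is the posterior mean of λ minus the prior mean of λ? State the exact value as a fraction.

-57/32

Total count 378 over total exposure 30 days.
Gamma(α, β) with Poisson data over total exposure Σt gives posterior Gamma(α+Σx, β+Σt) = Gamma(407, 32).
Posterior mean = 407/32 = 407/32; prior mean = 29/2 = 29/2. Difference = 407/32 − 29/2 = -57/32.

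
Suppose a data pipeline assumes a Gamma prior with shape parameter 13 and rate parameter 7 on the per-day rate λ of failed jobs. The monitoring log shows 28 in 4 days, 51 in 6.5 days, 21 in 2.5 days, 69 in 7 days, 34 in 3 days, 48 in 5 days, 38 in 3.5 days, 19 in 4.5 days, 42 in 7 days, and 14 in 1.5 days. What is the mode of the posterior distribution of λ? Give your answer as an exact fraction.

752/103

Total count: 28 + 51 + 21 + 69 + 34 + 48 + 38 + 19 + 42 + 14 = 364.
Total exposure: 4 + 6.5 + 2.5 + 7 + 3 + 5 + 3.5 + 4.5 + 7 + 1.5 = 44.5 days.
Conjugate update: add total count to the shape and total exposure to the rate, giving Gamma(377, 103/2).
Posterior mode = (α'−1)/β' = 376/(103/2) = 752/103.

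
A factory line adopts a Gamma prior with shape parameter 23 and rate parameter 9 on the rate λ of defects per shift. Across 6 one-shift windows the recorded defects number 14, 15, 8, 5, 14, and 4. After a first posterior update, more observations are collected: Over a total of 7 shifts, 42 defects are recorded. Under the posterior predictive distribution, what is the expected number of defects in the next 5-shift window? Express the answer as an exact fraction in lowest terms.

625/22

Total count: 14 + 15 + 8 + 5 + 14 + 4 = 60.
Total exposure: 6 shifts.
After the first batch: Gamma(23 + 60, 9 + 6) = Gamma(83, 15).
Total count 42 over total exposure 7 shifts.
After the second batch: Gamma(83 + 42, 15 + 7) = Gamma(125, 22).
Predictive mean over a 5-shift window = T·E[λ|data] = 5·125/22 = 625/22.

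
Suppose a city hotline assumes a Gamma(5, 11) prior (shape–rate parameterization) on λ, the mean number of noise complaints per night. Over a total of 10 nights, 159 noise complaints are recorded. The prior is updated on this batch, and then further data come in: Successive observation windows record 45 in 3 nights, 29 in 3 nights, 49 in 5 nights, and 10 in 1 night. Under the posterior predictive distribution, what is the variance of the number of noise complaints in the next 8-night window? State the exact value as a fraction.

Total count 159 over total exposure 10 nights.
After the first batch: Gamma(5 + 159, 11 + 10) = Gamma(164, 21).
Total count: 45 + 29 + 49 + 10 = 133.
Total exposure: 3 + 3 + 5 + 1 = 12 nights.
After the second batch: Gamma(164 + 133, 21 + 12) = Gamma(297, 33).
The posterior predictive for a window of length T is Negative Binomial with variance T·α'·(β'+T)/β'² = 8·297·41/1089 = 984/11.

984/11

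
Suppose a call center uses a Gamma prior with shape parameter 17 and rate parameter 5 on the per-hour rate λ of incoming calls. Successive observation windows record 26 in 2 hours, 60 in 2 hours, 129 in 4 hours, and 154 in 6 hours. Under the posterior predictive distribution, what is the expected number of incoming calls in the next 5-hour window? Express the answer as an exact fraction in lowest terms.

1930/19

Total count: 26 + 60 + 129 + 154 = 369.
Total exposure: 2 + 2 + 4 + 6 = 14 hours.
Conjugate update: add total count to the shape and total exposure to the rate, giving Gamma(386, 19).
Predictive mean over a 5-hour window = T·E[λ|data] = 5·386/19 = 1930/19.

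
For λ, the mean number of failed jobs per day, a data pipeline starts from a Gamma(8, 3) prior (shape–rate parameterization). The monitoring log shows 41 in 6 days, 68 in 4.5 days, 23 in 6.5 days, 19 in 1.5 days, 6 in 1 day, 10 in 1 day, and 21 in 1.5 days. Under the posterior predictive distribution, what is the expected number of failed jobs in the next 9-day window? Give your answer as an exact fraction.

1764/25

Total count: 41 + 68 + 23 + 19 + 6 + 10 + 21 = 188.
Total exposure: 6 + 4.5 + 6.5 + 1.5 + 1 + 1 + 1.5 = 22 days.
Conjugate update: add total count to the shape and total exposure to the rate, giving Gamma(196, 25).
Predictive mean over a 9-day window = T·E[λ|data] = 9·196/25 = 1764/25.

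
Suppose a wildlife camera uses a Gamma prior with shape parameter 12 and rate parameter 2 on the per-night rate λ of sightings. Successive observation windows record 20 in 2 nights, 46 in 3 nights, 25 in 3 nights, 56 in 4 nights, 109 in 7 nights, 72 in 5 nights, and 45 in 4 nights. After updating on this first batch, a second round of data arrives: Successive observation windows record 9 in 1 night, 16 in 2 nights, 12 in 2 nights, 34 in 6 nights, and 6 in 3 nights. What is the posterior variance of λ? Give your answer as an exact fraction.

21/88

Total count: 20 + 46 + 25 + 56 + 109 + 72 + 45 = 373.
Total exposure: 2 + 3 + 3 + 4 + 7 + 5 + 4 = 28 nights.
After the first batch: Gamma(12 + 373, 2 + 28) = Gamma(385, 30).
Total count: 9 + 16 + 12 + 34 + 6 = 77.
Total exposure: 1 + 2 + 2 + 6 + 3 = 14 nights.
After the second batch: Gamma(385 + 77, 30 + 14) = Gamma(462, 44).
Posterior variance = α'/β'² = 462/1936 = 21/88.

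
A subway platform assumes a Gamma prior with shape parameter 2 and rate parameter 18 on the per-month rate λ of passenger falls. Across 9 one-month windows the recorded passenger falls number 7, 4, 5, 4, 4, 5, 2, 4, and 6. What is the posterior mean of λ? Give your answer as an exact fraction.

Total count: 7 + 4 + 5 + 4 + 4 + 5 + 2 + 4 + 6 = 41.
Total exposure: 9 months.
The Gamma prior is conjugate for the Poisson rate, so λ | data ~ Gamma(2+41, 18+9) = Gamma(43, 27).
Posterior mean = α'/β' = 43/27.

43/27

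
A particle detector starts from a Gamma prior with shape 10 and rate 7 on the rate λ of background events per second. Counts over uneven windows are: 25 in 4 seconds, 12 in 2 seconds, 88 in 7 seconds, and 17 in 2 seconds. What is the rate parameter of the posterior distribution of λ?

Total count: 25 + 12 + 88 + 17 = 142.
Total exposure: 4 + 2 + 7 + 2 = 15 seconds.
By Gamma–Poisson conjugacy, the posterior is Gamma(α + Σx, β + Σt) = Gamma(10 + 142, 7 + 15) = Gamma(152, 22).

22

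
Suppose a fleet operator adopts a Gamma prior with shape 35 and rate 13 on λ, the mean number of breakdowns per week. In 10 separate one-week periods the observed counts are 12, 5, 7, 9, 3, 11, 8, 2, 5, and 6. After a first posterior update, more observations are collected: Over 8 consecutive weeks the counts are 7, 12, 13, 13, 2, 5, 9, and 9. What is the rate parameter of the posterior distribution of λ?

31

Total count: 12 + 5 + 7 + 9 + 3 + 11 + 8 + 2 + 5 + 6 = 68.
Total exposure: 10 weeks.
After the first batch: Gamma(35 + 68, 13 + 10) = Gamma(103, 23).
Total count: 7 + 12 + 13 + 13 + 2 + 5 + 9 + 9 = 70.
Total exposure: 8 weeks.
After the second batch: Gamma(103 + 70, 23 + 8) = Gamma(173, 31).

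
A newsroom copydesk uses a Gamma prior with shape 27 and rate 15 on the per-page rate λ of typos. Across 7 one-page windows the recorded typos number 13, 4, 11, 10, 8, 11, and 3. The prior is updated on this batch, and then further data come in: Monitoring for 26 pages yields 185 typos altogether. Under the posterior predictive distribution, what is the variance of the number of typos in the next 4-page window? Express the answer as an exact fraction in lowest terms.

Total count: 13 + 4 + 11 + 10 + 8 + 11 + 3 = 60.
Total exposure: 7 pages.
After the first batch: Gamma(27 + 60, 15 + 7) = Gamma(87, 22).
Total count 185 over total exposure 26 pages.
After the second batch: Gamma(87 + 185, 22 + 26) = Gamma(272, 48).
The posterior predictive for a window of length T is Negative Binomial with variance T·α'·(β'+T)/β'² = 4·272·52/2304 = 221/9.

221/9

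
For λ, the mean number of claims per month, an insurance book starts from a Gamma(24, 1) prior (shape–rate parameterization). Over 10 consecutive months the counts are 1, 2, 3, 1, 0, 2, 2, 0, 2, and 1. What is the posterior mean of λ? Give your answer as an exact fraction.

38/11

Total count: 1 + 2 + 3 + 1 + 0 + 2 + 2 + 0 + 2 + 1 = 14.
Total exposure: 10 months.
The Gamma prior is conjugate for the Poisson rate, so λ | data ~ Gamma(24+14, 1+10) = Gamma(38, 11).
Posterior mean = α'/β' = 38/11.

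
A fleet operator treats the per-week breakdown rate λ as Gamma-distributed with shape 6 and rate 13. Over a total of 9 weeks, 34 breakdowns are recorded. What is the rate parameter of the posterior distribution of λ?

Total count 34 over total exposure 9 weeks.
Gamma(α, β) with Poisson data over total exposure Σt gives posterior Gamma(α+Σx, β+Σt) = Gamma(40, 22).

22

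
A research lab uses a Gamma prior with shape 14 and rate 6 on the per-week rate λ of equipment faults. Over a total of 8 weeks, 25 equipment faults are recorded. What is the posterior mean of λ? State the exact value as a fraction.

Total count 25 over total exposure 8 weeks.
Conjugate update: add total count to the shape and total exposure to the rate, giving Gamma(39, 14).
Posterior mean = α'/β' = 39/14.

39/14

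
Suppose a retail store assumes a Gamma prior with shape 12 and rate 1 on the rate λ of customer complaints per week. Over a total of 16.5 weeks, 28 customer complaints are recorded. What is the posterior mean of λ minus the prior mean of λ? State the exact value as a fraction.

Total count 28 over total exposure 16.5 weeks.
Posterior: α' = 12 + 28 = 40, β' = 1 + 16.5 = 35/2.
Posterior mean = 40/(35/2) = 16/7; prior mean = 12/1 = 12. Difference = 16/7 − 12 = -68/7.

-68/7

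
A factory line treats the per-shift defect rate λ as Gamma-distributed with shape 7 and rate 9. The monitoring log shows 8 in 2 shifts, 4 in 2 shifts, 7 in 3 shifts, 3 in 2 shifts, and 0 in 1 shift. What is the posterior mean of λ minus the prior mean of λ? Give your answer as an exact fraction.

128/171

Total count: 8 + 4 + 7 + 3 + 0 = 22.
Total exposure: 2 + 2 + 3 + 2 + 1 = 10 shifts.
Posterior: α' = 7 + 22 = 29, β' = 9 + 10 = 19.
Posterior mean = 29/19 = 29/19; prior mean = 7/9 = 7/9. Difference = 29/19 − 7/9 = 128/171.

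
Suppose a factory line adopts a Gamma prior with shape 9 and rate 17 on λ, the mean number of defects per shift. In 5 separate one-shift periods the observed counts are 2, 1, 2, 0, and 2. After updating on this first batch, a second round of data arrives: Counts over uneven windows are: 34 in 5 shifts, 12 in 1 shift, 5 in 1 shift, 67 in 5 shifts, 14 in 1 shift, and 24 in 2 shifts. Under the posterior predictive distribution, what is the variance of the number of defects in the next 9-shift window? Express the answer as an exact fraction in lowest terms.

Total count: 2 + 1 + 2 + 0 + 2 = 7.
Total exposure: 5 shifts.
After the first batch: Gamma(9 + 7, 17 + 5) = Gamma(16, 22).
Total count: 34 + 12 + 5 + 67 + 14 + 24 = 156.
Total exposure: 5 + 1 + 1 + 5 + 1 + 2 = 15 shifts.
After the second batch: Gamma(16 + 156, 22 + 15) = Gamma(172, 37).
The posterior predictive for a window of length T is Negative Binomial with variance T·α'·(β'+T)/β'² = 9·172·46/1369 = 71208/1369.

71208/1369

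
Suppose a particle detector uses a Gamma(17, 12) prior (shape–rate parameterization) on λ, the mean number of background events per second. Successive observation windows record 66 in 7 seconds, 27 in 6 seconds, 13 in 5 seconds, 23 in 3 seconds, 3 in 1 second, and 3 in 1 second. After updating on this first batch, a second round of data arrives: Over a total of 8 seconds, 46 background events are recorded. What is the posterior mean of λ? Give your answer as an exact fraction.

Total count: 66 + 27 + 13 + 23 + 3 + 3 = 135.
Total exposure: 7 + 6 + 5 + 3 + 1 + 1 = 23 seconds.
After the first batch: Gamma(17 + 135, 12 + 23) = Gamma(152, 35).
Total count 46 over total exposure 8 seconds.
After the second batch: Gamma(152 + 46, 35 + 8) = Gamma(198, 43).
Posterior mean = α'/β' = 198/43.

198/43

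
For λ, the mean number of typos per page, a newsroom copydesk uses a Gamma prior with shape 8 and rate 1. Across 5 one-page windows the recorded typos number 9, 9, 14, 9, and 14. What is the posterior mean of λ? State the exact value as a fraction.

Total count: 9 + 9 + 14 + 9 + 14 = 55.
Total exposure: 5 pages.
The Gamma prior is conjugate for the Poisson rate, so λ | data ~ Gamma(8+55, 1+5) = Gamma(63, 6).
Posterior mean = α'/β' = 63/6 = 21/2.

21/2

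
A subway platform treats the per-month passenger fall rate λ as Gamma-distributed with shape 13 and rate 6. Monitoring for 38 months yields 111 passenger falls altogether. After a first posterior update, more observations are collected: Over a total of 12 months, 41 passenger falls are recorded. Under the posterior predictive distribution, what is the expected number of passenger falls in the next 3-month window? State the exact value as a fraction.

495/56

Total count 111 over total exposure 38 months.
After the first batch: Gamma(13 + 111, 6 + 38) = Gamma(124, 44).
Total count 41 over total exposure 12 months.
After the second batch: Gamma(124 + 41, 44 + 12) = Gamma(165, 56).
Predictive mean over a 3-month window = T·E[λ|data] = 3·165/56 = 495/56.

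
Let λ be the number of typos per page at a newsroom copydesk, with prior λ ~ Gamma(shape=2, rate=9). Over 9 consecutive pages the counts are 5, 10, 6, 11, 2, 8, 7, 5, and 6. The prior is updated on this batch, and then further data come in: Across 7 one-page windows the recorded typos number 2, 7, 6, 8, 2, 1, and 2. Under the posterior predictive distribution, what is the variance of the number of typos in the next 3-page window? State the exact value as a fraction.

1512/125

Total count: 5 + 10 + 6 + 11 + 2 + 8 + 7 + 5 + 6 = 60.
Total exposure: 9 pages.
After the first batch: Gamma(2 + 60, 9 + 9) = Gamma(62, 18).
Total count: 2 + 7 + 6 + 8 + 2 + 1 + 2 = 28.
Total exposure: 7 pages.
After the second batch: Gamma(62 + 28, 18 + 7) = Gamma(90, 25).
The posterior predictive for a window of length T is Negative Binomial with variance T·α'·(β'+T)/β'² = 3·90·28/625 = 1512/125.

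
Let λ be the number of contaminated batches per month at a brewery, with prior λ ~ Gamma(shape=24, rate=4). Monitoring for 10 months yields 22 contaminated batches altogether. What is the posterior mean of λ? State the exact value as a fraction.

23/7

Total count 22 over total exposure 10 months.
The Gamma prior is conjugate for the Poisson rate, so λ | data ~ Gamma(24+22, 4+10) = Gamma(46, 14).
Posterior mean = α'/β' = 46/14 = 23/7.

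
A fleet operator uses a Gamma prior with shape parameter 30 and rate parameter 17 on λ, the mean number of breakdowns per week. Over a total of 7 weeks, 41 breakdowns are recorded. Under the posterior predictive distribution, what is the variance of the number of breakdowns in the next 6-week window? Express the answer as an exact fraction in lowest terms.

Total count 41 over total exposure 7 weeks.
Posterior: α' = 30 + 41 = 71, β' = 17 + 7 = 24.
The posterior predictive for a window of length T is Negative Binomial with variance T·α'·(β'+T)/β'² = 6·71·30/576 = 355/16.

355/16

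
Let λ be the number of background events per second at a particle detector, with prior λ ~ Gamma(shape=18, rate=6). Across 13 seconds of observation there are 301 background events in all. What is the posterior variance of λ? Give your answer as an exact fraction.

319/361

Total count 301 over total exposure 13 seconds.
By Gamma–Poisson conjugacy, the posterior is Gamma(α + Σx, β + Σt) = Gamma(18 + 301, 6 + 13) = Gamma(319, 19).
Posterior variance = α'/β'² = 319/361.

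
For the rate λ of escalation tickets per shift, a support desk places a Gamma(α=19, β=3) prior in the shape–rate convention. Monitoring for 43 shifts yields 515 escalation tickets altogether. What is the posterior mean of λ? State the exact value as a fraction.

267/23

Total count 515 over total exposure 43 shifts.
Gamma(α, β) with Poisson data over total exposure Σt gives posterior Gamma(α+Σx, β+Σt) = Gamma(534, 46).
Posterior mean = α'/β' = 534/46 = 267/23.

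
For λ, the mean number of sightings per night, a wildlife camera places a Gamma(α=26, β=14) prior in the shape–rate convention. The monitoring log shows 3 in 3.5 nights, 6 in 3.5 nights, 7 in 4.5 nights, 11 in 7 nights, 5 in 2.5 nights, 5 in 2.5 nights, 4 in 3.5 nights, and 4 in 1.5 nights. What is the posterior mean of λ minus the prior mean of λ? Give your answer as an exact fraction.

-111/595

Total count: 3 + 6 + 7 + 11 + 5 + 5 + 4 + 4 = 45.
Total exposure: 3.5 + 3.5 + 4.5 + 7 + 2.5 + 2.5 + 3.5 + 1.5 = 28.5 nights.
Conjugate update: add total count to the shape and total exposure to the rate, giving Gamma(71, 85/2).
Posterior mean = 71/(85/2) = 142/85; prior mean = 26/14 = 13/7. Difference = 142/85 − 13/7 = -111/595.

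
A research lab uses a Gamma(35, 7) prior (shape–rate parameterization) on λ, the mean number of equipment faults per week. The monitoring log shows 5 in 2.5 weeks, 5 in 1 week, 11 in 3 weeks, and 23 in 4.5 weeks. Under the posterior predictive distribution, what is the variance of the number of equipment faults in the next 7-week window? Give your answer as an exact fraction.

13825/324

Total count: 5 + 5 + 11 + 23 = 44.
Total exposure: 2.5 + 1 + 3 + 4.5 = 11 weeks.
Conjugate update: add total count to the shape and total exposure to the rate, giving Gamma(79, 18).
The posterior predictive for a window of length T is Negative Binomial with variance T·α'·(β'+T)/β'² = 7·79·25/324 = 13825/324.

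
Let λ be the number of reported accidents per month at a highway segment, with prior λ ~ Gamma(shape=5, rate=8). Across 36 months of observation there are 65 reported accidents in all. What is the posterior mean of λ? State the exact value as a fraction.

35/22

Total count 65 over total exposure 36 months.
Conjugate update: add total count to the shape and total exposure to the rate, giving Gamma(70, 44).
Posterior mean = α'/β' = 70/44 = 35/22.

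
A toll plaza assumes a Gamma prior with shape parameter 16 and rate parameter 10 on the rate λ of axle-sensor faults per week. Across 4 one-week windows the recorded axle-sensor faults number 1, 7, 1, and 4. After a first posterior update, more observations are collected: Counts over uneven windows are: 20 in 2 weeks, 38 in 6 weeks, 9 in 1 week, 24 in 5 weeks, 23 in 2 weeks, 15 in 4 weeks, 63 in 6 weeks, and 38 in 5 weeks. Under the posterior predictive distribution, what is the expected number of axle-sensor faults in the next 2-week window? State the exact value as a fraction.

518/45

Total count: 1 + 7 + 1 + 4 = 13.
Total exposure: 4 weeks.
After the first batch: Gamma(16 + 13, 10 + 4) = Gamma(29, 14).
Total count: 20 + 38 + 9 + 24 + 23 + 15 + 63 + 38 = 230.
Total exposure: 2 + 6 + 1 + 5 + 2 + 4 + 6 + 5 = 31 weeks.
After the second batch: Gamma(29 + 230, 14 + 31) = Gamma(259, 45).
Predictive mean over a 2-week window = T·E[λ|data] = 2·259/45 = 518/45.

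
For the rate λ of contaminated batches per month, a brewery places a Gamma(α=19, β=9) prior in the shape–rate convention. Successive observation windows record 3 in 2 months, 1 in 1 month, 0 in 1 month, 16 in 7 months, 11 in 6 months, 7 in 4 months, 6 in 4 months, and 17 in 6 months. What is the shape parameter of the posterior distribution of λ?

Total count: 3 + 1 + 0 + 16 + 11 + 7 + 6 + 17 = 61.
Total exposure: 2 + 1 + 1 + 7 + 6 + 4 + 4 + 6 = 31 months.
By Gamma–Poisson conjugacy, the posterior is Gamma(α + Σx, β + Σt) = Gamma(19 + 61, 9 + 31) = Gamma(80, 40).

80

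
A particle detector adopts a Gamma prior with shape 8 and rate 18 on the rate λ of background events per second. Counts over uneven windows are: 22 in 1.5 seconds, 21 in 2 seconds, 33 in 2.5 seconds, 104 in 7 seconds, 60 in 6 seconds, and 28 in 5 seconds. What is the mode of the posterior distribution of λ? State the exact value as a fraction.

Total count: 22 + 21 + 33 + 104 + 60 + 28 = 268.
Total exposure: 1.5 + 2 + 2.5 + 7 + 6 + 5 = 24 seconds.
Conjugate update: add total count to the shape and total exposure to the rate, giving Gamma(276, 42).
Posterior mode = (α'−1)/β' = 275/42.

275/42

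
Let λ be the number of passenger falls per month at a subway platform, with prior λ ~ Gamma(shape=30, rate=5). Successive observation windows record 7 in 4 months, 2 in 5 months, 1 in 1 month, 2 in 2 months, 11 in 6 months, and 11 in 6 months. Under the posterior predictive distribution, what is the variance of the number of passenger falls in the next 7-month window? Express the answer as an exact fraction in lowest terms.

Total count: 7 + 2 + 1 + 2 + 11 + 11 = 34.
Total exposure: 4 + 5 + 1 + 2 + 6 + 6 = 24 months.
Gamma(α, β) with Poisson data over total exposure Σt gives posterior Gamma(α+Σx, β+Σt) = Gamma(64, 29).
The posterior predictive for a window of length T is Negative Binomial with variance T·α'·(β'+T)/β'² = 7·64·36/841 = 16128/841.

16128/841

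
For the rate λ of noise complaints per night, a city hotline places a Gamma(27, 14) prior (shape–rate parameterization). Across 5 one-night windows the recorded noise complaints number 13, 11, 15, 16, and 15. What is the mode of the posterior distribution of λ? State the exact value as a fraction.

Total count: 13 + 11 + 15 + 16 + 15 = 70.
Total exposure: 5 nights.
By Gamma–Poisson conjugacy, the posterior is Gamma(α + Σx, β + Σt) = Gamma(27 + 70, 14 + 5) = Gamma(97, 19).
Posterior mode = (α'−1)/β' = 96/19.

96/19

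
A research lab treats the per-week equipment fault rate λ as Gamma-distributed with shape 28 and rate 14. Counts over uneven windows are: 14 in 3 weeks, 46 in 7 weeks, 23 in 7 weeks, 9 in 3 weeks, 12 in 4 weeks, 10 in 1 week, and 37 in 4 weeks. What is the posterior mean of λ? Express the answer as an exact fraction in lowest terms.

179/43

Total count: 14 + 46 + 23 + 9 + 12 + 10 + 37 = 151.
Total exposure: 3 + 7 + 7 + 3 + 4 + 1 + 4 = 29 weeks.
Gamma(α, β) with Poisson data over total exposure Σt gives posterior Gamma(α+Σx, β+Σt) = Gamma(179, 43).
Posterior mean = α'/β' = 179/43.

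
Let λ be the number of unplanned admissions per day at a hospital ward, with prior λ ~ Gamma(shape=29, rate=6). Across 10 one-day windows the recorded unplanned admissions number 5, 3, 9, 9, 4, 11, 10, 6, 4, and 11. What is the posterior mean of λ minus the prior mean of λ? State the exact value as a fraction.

71/48

Total count: 5 + 3 + 9 + 9 + 4 + 11 + 10 + 6 + 4 + 11 = 72.
Total exposure: 10 days.
The Gamma prior is conjugate for the Poisson rate, so λ | data ~ Gamma(29+72, 6+10) = Gamma(101, 16).
Posterior mean = 101/16 = 101/16; prior mean = 29/6 = 29/6. Difference = 101/16 − 29/6 = 71/48.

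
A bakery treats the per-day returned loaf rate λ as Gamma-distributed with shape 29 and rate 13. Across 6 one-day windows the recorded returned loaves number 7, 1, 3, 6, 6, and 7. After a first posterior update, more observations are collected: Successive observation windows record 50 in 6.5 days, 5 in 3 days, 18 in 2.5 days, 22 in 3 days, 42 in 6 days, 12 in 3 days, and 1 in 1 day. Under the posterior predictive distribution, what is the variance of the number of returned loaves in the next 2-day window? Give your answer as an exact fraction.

Total count: 7 + 1 + 3 + 6 + 6 + 7 = 30.
Total exposure: 6 days.
After the first batch: Gamma(29 + 30, 13 + 6) = Gamma(59, 19).
Total count: 50 + 5 + 18 + 22 + 42 + 12 + 1 = 150.
Total exposure: 6.5 + 3 + 2.5 + 3 + 6 + 3 + 1 = 25 days.
After the second batch: Gamma(59 + 150, 19 + 25) = Gamma(209, 44).
The posterior predictive for a window of length T is Negative Binomial with variance T·α'·(β'+T)/β'² = 2·209·46/1936 = 437/44.

437/44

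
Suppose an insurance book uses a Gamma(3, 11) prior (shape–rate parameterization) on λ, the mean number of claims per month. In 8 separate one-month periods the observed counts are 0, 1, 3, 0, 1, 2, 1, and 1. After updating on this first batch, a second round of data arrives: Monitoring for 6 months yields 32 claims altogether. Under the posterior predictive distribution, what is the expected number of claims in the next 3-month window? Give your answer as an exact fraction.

132/25

Total count: 0 + 1 + 3 + 0 + 1 + 2 + 1 + 1 = 9.
Total exposure: 8 months.
After the first batch: Gamma(3 + 9, 11 + 8) = Gamma(12, 19).
Total count 32 over total exposure 6 months.
After the second batch: Gamma(12 + 32, 19 + 6) = Gamma(44, 25).
Predictive mean over a 3-month window = T·E[λ|data] = 3·44/25 = 132/25.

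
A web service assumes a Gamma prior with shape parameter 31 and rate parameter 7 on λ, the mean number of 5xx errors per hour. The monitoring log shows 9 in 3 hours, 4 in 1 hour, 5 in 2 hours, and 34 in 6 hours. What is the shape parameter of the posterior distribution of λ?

Total count: 9 + 4 + 5 + 34 = 52.
Total exposure: 3 + 1 + 2 + 6 = 12 hours.
By Gamma–Poisson conjugacy, the posterior is Gamma(α + Σx, β + Σt) = Gamma(31 + 52, 7 + 12) = Gamma(83, 19).

83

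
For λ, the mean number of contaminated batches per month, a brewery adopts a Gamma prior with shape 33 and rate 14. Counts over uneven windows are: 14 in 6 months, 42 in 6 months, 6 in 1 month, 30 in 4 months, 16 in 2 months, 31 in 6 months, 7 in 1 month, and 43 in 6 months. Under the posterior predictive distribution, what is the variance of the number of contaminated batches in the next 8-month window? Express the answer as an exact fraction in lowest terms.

23976/529

Total count: 14 + 42 + 6 + 30 + 16 + 31 + 7 + 43 = 189.
Total exposure: 6 + 6 + 1 + 4 + 2 + 6 + 1 + 6 = 32 months.
Posterior: α' = 33 + 189 = 222, β' = 14 + 32 = 46.
The posterior predictive for a window of length T is Negative Binomial with variance T·α'·(β'+T)/β'² = 8·222·54/2116 = 23976/529.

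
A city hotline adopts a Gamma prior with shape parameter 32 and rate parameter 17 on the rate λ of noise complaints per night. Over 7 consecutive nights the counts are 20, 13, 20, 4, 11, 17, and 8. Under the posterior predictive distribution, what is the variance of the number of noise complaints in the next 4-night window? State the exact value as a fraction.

875/36

Total count: 20 + 13 + 20 + 4 + 11 + 17 + 8 = 93.
Total exposure: 7 nights.
Conjugate update: add total count to the shape and total exposure to the rate, giving Gamma(125, 24).
The posterior predictive for a window of length T is Negative Binomial with variance T·α'·(β'+T)/β'² = 4·125·28/576 = 875/36.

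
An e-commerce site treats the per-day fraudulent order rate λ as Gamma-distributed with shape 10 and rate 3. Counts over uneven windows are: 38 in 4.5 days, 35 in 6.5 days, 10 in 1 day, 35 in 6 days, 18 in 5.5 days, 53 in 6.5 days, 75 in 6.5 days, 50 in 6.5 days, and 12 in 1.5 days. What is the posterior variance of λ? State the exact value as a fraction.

Total count: 38 + 35 + 10 + 35 + 18 + 53 + 75 + 50 + 12 = 326.
Total exposure: 4.5 + 6.5 + 1 + 6 + 5.5 + 6.5 + 6.5 + 6.5 + 1.5 = 44.5 days.
The Gamma prior is conjugate for the Poisson rate, so λ | data ~ Gamma(10+326, 3+44.5) = Gamma(336, 95/2).
Posterior variance = α'/β'² = 336/(9025/4) = 1344/9025.

1344/9025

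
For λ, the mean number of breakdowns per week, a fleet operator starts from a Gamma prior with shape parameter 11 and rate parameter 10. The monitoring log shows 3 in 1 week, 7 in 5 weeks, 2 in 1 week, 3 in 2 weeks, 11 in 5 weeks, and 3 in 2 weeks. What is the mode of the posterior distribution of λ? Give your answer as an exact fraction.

Total count: 3 + 7 + 2 + 3 + 11 + 3 = 29.
Total exposure: 1 + 5 + 1 + 2 + 5 + 2 = 16 weeks.
Gamma(α, β) with Poisson data over total exposure Σt gives posterior Gamma(α+Σx, β+Σt) = Gamma(40, 26).
Posterior mode = (α'−1)/β' = 39/26 = 3/2.

3/2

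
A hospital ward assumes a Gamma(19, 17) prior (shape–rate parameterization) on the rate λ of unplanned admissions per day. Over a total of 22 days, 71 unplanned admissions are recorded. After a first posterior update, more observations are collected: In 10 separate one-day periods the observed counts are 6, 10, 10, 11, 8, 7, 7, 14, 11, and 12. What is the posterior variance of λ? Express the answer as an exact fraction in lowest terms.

186/2401

Total count 71 over total exposure 22 days.
After the first batch: Gamma(19 + 71, 17 + 22) = Gamma(90, 39).
Total count: 6 + 10 + 10 + 11 + 8 + 7 + 7 + 14 + 11 + 12 = 96.
Total exposure: 10 days.
After the second batch: Gamma(90 + 96, 39 + 10) = Gamma(186, 49).
Posterior variance = α'/β'² = 186/2401.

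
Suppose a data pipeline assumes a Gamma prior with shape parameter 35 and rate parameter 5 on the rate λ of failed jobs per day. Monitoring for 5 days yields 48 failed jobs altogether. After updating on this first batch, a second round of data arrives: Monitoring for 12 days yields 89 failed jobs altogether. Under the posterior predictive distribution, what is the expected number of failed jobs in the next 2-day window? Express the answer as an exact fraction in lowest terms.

Total count 48 over total exposure 5 days.
After the first batch: Gamma(35 + 48, 5 + 5) = Gamma(83, 10).
Total count 89 over total exposure 12 days.
After the second batch: Gamma(83 + 89, 10 + 12) = Gamma(172, 22).
Predictive mean over a 2-day window = T·E[λ|data] = 2·172/22 = 172/11.

172/11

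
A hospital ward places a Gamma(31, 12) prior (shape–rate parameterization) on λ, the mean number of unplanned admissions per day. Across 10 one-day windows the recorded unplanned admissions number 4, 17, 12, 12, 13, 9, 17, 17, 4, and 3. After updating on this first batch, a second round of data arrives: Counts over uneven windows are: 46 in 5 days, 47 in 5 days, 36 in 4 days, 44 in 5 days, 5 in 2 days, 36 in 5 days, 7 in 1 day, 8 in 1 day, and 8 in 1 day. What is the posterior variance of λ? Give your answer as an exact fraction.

Total count: 4 + 17 + 12 + 12 + 13 + 9 + 17 + 17 + 4 + 3 = 108.
Total exposure: 10 days.
After the first batch: Gamma(31 + 108, 12 + 10) = Gamma(139, 22).
Total count: 46 + 47 + 36 + 44 + 5 + 36 + 7 + 8 + 8 = 237.
Total exposure: 5 + 5 + 4 + 5 + 2 + 5 + 1 + 1 + 1 = 29 days.
After the second batch: Gamma(139 + 237, 22 + 29) = Gamma(376, 51).
Posterior variance = α'/β'² = 376/2601.

376/2601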